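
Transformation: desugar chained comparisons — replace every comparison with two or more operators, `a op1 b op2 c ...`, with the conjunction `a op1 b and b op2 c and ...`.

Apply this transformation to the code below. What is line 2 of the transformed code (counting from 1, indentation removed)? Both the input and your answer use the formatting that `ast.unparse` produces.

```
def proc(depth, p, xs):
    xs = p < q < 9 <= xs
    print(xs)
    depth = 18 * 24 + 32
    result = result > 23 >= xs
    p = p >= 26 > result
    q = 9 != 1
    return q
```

xs = p < q and q < 9 and (9 <= xs)

Transformed code:
def proc(depth, p, xs):
    xs = p < q and q < 9 and (9 <= xs)
    print(xs)
    depth = 18 * 24 + 32
    result = result > 23 and 23 >= xs
    p = p >= 26 and 26 > result
    q = 9 != 1
    return q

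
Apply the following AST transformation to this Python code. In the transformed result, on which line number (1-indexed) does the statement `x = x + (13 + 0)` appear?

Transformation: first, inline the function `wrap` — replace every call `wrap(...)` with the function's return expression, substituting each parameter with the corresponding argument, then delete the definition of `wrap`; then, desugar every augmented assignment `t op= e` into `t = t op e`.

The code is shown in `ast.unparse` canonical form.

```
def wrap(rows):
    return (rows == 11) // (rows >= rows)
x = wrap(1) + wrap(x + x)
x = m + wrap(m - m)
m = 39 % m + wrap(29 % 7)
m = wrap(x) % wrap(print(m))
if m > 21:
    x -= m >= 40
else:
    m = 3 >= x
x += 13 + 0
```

Transformed code:
x = (1 == 11) // (1 >= 1) + (x + x == 11) // (x + x >= x + x)
x = m + (m - m == 11) // (m - m >= m - m)
m = 39 % m + (29 % 7 == 11) // (29 % 7 >= 29 % 7)
m = (x == 11) // (x >= x) % ((print(m) == 11) // (print(m) >= print(m)))
if m > 21:
    x = x - (m >= 40)
else:
    m = 3 >= x
x = x + (13 + 0)

9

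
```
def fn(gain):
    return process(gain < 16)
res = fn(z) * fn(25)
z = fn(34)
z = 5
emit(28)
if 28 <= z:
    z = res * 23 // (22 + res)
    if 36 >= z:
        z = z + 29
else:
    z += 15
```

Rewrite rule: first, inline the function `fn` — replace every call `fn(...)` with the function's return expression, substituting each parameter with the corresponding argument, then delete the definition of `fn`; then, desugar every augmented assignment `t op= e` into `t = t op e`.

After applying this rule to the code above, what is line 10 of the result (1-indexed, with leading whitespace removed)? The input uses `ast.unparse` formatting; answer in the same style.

z = z + 15

Transformed code:
res = process(z < 16) * process(25 < 16)
z = process(34 < 16)
z = 5
emit(28)
if 28 <= z:
    z = res * 23 // (22 + res)
    if 36 >= z:
        z = z + 29
else:
    z = z + 15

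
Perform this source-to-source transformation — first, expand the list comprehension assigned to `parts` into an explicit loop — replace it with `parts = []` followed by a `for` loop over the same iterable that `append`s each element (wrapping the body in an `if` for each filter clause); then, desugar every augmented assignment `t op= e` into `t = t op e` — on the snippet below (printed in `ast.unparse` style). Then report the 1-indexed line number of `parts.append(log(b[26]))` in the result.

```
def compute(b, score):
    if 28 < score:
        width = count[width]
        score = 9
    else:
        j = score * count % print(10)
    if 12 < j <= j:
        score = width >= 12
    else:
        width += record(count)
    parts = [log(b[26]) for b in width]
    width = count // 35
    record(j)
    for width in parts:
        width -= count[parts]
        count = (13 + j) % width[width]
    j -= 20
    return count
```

13

Transformed code:
def compute(b, score):
    if 28 < score:
        width = count[width]
        score = 9
    else:
        j = score * count % print(10)
    if 12 < j <= j:
        score = width >= 12
    else:
        width = width + record(count)
    parts = []
    for b in width:
        parts.append(log(b[26]))
    width = count // 35
    record(j)
    for width in parts:
        width = width - count[parts]
        count = (13 + j) % width[width]
    j = j - 20
    return count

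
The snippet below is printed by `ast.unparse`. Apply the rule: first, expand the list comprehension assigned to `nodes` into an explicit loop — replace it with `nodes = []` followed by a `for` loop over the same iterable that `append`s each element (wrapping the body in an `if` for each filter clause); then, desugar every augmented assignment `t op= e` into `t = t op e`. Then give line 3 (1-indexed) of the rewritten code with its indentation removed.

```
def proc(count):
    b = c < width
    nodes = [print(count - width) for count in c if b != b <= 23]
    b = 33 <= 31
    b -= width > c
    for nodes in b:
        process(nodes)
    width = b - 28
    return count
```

nodes = []

Transformed code:
def proc(count):
    b = c < width
    nodes = []
    for count in c:
        if b != b <= 23:
            nodes.append(print(count - width))
    b = 33 <= 31
    b = b - (width > c)
    for nodes in b:
        process(nodes)
    width = b - 28
    return count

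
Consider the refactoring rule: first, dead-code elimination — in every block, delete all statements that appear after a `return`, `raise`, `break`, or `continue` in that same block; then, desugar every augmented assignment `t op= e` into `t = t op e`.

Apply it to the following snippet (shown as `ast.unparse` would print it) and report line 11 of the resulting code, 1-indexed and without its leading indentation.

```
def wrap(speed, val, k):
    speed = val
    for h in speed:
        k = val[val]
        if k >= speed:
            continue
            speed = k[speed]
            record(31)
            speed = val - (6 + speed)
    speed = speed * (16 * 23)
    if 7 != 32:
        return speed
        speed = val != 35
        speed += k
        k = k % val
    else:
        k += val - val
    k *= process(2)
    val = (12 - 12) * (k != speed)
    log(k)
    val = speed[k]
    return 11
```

k = k + (val - val)

Transformed code:
def wrap(speed, val, k):
    speed = val
    for h in speed:
        k = val[val]
        if k >= speed:
            continue
    speed = speed * (16 * 23)
    if 7 != 32:
        return speed
    else:
        k = k + (val - val)
    k = k * process(2)
    val = (12 - 12) * (k != speed)
    log(k)
    val = speed[k]
    return 11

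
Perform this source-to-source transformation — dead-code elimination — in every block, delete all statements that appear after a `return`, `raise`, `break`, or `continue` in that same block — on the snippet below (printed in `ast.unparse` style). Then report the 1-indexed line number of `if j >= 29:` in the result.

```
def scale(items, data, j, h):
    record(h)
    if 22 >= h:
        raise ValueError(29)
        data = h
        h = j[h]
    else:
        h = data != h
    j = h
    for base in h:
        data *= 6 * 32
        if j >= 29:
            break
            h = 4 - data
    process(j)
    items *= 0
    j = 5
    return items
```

Transformed code:
def scale(items, data, j, h):
    record(h)
    if 22 >= h:
        raise ValueError(29)
    else:
        h = data != h
    j = h
    for base in h:
        data *= 6 * 32
        if j >= 29:
            break
    process(j)
    items *= 0
    j = 5
    return items

10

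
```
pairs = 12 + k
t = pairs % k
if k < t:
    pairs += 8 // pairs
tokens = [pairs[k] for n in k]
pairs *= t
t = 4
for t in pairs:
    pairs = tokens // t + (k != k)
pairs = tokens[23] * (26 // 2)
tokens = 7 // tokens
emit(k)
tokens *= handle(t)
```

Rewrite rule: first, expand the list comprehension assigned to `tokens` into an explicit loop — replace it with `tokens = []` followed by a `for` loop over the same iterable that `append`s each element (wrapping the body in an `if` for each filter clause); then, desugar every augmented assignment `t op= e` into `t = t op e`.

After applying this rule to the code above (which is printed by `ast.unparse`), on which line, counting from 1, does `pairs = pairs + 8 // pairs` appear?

4

Transformed code:
pairs = 12 + k
t = pairs % k
if k < t:
    pairs = pairs + 8 // pairs
tokens = []
for n in k:
    tokens.append(pairs[k])
pairs = pairs * t
t = 4
for t in pairs:
    pairs = tokens // t + (k != k)
pairs = tokens[23] * (26 // 2)
tokens = 7 // tokens
emit(k)
tokens = tokens * handle(t)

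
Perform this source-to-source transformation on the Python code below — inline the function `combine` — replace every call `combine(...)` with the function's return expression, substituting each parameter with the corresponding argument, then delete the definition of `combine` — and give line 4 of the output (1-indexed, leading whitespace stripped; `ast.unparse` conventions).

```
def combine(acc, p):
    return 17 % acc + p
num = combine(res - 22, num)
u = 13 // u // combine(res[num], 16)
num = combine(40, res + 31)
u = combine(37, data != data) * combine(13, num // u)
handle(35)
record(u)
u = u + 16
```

Transformed code:
num = 17 % (res - 22) + num
u = 13 // u // (17 % res[num] + 16)
num = 17 % 40 + (res + 31)
u = (17 % 37 + (data != data)) * (17 % 13 + num // u)
handle(35)
record(u)
u = u + 16

u = (17 % 37 + (data != data)) * (17 % 13 + num // u)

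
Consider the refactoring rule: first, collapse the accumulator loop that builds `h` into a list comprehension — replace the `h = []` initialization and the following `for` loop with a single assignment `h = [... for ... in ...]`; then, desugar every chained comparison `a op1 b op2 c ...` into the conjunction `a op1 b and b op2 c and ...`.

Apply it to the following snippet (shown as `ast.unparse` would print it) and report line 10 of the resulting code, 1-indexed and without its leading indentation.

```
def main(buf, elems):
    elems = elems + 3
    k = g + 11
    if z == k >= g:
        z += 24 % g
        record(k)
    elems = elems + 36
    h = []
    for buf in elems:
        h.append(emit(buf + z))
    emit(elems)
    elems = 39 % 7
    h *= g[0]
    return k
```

Transformed code:
def main(buf, elems):
    elems = elems + 3
    k = g + 11
    if z == k and k >= g:
        z += 24 % g
        record(k)
    elems = elems + 36
    h = [emit(buf + z) for buf in elems]
    emit(elems)
    elems = 39 % 7
    h *= g[0]
    return k

elems = 39 % 7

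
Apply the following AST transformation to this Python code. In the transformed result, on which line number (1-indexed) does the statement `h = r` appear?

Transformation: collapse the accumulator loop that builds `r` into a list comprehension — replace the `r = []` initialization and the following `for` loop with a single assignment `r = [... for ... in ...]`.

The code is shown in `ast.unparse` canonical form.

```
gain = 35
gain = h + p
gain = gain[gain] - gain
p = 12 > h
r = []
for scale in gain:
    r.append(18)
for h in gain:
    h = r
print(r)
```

Transformed code:
gain = 35
gain = h + p
gain = gain[gain] - gain
p = 12 > h
r = [18 for scale in gain]
for h in gain:
    h = r
print(r)

7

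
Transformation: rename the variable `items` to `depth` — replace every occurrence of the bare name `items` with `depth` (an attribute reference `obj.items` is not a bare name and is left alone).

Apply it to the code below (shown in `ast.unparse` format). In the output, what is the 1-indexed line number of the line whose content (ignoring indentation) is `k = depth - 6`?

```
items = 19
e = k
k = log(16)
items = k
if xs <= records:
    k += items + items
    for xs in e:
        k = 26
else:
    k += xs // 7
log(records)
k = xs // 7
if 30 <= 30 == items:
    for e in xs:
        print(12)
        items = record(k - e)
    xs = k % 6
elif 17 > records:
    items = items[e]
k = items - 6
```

20

Transformed code:
depth = 19
e = k
k = log(16)
depth = k
if xs <= records:
    k += depth + depth
    for xs in e:
        k = 26
else:
    k += xs // 7
log(records)
k = xs // 7
if 30 <= 30 == depth:
    for e in xs:
        print(12)
        depth = record(k - e)
    xs = k % 6
elif 17 > records:
    depth = depth[e]
k = depth - 6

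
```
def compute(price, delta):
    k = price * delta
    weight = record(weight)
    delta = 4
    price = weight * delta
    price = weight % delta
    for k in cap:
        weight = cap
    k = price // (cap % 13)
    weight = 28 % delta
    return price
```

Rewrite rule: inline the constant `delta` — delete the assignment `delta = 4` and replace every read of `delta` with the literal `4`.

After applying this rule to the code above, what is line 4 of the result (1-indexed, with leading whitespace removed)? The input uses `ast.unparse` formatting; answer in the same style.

price = weight * 4

Transformed code:
def compute(price, delta):
    k = price * 4
    weight = record(weight)
    price = weight * 4
    price = weight % 4
    for k in cap:
        weight = cap
    k = price // (cap % 13)
    weight = 28 % 4
    return price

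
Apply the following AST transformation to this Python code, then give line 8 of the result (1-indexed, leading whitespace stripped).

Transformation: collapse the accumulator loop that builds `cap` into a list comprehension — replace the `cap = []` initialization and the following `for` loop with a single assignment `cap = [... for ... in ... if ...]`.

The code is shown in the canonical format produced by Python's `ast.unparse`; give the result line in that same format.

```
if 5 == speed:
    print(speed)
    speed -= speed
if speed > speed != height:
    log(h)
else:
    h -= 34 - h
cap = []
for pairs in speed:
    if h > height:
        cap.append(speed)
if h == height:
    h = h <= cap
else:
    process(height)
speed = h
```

Transformed code:
if 5 == speed:
    print(speed)
    speed -= speed
if speed > speed != height:
    log(h)
else:
    h -= 34 - h
cap = [speed for pairs in speed if h > height]
if h == height:
    h = h <= cap
else:
    process(height)
speed = h

cap = [speed for pairs in speed if h > height]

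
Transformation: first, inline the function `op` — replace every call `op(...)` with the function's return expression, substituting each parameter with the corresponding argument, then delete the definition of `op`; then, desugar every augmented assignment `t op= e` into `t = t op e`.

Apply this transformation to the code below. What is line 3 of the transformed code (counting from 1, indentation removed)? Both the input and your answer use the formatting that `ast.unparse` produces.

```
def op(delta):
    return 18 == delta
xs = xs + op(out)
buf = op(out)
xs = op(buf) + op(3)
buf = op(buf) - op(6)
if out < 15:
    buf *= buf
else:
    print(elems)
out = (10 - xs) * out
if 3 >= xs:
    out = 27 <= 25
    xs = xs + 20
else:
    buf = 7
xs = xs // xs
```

xs = (18 == buf) + (18 == 3)

Transformed code:
xs = xs + (18 == out)
buf = 18 == out
xs = (18 == buf) + (18 == 3)
buf = (18 == buf) - (18 == 6)
if out < 15:
    buf = buf * buf
else:
    print(elems)
out = (10 - xs) * out
if 3 >= xs:
    out = 27 <= 25
    xs = xs + 20
else:
    buf = 7
xs = xs // xs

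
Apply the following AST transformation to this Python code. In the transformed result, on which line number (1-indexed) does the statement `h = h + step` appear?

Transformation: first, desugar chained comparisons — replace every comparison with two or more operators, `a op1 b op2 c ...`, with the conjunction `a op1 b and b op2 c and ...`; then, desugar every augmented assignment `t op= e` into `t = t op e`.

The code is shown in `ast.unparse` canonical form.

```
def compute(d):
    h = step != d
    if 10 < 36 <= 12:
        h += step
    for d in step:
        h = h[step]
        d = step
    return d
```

4

Transformed code:
def compute(d):
    h = step != d
    if 10 < 36 and 36 <= 12:
        h = h + step
    for d in step:
        h = h[step]
        d = step
    return d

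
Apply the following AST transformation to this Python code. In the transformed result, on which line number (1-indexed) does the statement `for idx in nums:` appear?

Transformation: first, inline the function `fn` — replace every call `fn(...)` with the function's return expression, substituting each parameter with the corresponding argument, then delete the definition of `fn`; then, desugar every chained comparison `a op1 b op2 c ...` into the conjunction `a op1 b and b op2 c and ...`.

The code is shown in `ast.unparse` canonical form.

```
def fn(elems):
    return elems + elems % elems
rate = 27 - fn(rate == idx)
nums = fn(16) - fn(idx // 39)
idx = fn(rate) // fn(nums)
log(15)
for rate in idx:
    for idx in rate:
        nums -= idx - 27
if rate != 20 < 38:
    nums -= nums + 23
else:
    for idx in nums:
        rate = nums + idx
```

Transformed code:
rate = 27 - ((rate == idx) + (rate == idx) % (rate == idx))
nums = 16 + 16 % 16 - (idx // 39 + idx // 39 % (idx // 39))
idx = (rate + rate % rate) // (nums + nums % nums)
log(15)
for rate in idx:
    for idx in rate:
        nums -= idx - 27
if rate != 20 and 20 < 38:
    nums -= nums + 23
else:
    for idx in nums:
        rate = nums + idx

11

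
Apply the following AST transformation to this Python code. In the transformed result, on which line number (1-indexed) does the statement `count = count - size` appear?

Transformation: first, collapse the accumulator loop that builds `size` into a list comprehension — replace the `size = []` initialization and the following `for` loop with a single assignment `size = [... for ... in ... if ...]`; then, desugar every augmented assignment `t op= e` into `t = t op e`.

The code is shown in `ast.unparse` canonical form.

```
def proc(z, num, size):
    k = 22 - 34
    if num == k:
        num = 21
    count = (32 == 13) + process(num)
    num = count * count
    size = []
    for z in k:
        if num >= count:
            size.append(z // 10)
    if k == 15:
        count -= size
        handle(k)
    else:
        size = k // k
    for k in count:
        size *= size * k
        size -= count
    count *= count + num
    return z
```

Transformed code:
def proc(z, num, size):
    k = 22 - 34
    if num == k:
        num = 21
    count = (32 == 13) + process(num)
    num = count * count
    size = [z // 10 for z in k if num >= count]
    if k == 15:
        count = count - size
        handle(k)
    else:
        size = k // k
    for k in count:
        size = size * (size * k)
        size = size - count
    count = count * (count + num)
    return z

9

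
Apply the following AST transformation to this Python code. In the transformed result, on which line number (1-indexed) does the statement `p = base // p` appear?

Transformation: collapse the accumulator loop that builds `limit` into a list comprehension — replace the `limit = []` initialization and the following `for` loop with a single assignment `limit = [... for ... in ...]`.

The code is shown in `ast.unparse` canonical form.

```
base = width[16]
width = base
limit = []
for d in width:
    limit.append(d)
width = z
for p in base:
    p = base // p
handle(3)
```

Transformed code:
base = width[16]
width = base
limit = [d for d in width]
width = z
for p in base:
    p = base // p
handle(3)

6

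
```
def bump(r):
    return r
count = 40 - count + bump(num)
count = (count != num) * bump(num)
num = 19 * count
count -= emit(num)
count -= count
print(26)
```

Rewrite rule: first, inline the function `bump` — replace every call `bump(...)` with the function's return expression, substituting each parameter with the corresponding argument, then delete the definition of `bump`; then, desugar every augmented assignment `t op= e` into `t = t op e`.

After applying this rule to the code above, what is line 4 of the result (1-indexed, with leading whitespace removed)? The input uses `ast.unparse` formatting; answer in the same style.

count = count - emit(num)

Transformed code:
count = 40 - count + num
count = (count != num) * num
num = 19 * count
count = count - emit(num)
count = count - count
print(26)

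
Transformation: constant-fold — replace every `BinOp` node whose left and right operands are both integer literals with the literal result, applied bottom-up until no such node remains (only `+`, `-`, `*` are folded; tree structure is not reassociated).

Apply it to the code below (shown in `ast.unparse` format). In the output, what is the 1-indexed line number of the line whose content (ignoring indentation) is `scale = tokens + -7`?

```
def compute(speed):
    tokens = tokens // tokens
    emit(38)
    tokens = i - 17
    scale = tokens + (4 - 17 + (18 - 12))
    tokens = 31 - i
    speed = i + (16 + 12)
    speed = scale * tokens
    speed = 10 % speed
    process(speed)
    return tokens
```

5

Transformed code:
def compute(speed):
    tokens = tokens // tokens
    emit(38)
    tokens = i - 17
    scale = tokens + -7
    tokens = 31 - i
    speed = i + 28
    speed = scale * tokens
    speed = 10 % speed
    process(speed)
    return tokens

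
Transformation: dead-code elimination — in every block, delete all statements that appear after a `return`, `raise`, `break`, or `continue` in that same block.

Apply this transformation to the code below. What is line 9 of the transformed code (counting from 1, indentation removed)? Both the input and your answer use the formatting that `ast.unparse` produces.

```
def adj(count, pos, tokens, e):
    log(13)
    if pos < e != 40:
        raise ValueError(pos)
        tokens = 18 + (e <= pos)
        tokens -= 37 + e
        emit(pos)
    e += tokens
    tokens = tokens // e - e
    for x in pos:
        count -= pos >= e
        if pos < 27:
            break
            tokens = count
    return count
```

if pos < 27:

Transformed code:
def adj(count, pos, tokens, e):
    log(13)
    if pos < e != 40:
        raise ValueError(pos)
    e += tokens
    tokens = tokens // e - e
    for x in pos:
        count -= pos >= e
        if pos < 27:
            break
    return count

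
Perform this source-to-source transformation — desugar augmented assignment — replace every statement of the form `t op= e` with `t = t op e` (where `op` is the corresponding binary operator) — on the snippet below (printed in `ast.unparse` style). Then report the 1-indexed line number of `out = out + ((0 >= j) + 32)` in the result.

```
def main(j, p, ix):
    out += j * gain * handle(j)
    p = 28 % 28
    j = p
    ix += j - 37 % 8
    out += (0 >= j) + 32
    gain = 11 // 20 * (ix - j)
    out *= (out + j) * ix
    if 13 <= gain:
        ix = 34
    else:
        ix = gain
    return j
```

6

Transformed code:
def main(j, p, ix):
    out = out + j * gain * handle(j)
    p = 28 % 28
    j = p
    ix = ix + (j - 37 % 8)
    out = out + ((0 >= j) + 32)
    gain = 11 // 20 * (ix - j)
    out = out * ((out + j) * ix)
    if 13 <= gain:
        ix = 34
    else:
        ix = gain
    return j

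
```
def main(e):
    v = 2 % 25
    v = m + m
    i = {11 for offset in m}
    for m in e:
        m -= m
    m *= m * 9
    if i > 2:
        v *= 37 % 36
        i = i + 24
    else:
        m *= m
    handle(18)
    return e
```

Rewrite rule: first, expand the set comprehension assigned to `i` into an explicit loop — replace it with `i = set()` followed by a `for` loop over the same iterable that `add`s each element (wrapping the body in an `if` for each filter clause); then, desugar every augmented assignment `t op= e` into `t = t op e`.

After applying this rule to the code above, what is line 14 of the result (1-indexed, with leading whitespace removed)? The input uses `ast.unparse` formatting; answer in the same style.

m = m * m

Transformed code:
def main(e):
    v = 2 % 25
    v = m + m
    i = set()
    for offset in m:
        i.add(11)
    for m in e:
        m = m - m
    m = m * (m * 9)
    if i > 2:
        v = v * (37 % 36)
        i = i + 24
    else:
        m = m * m
    handle(18)
    return e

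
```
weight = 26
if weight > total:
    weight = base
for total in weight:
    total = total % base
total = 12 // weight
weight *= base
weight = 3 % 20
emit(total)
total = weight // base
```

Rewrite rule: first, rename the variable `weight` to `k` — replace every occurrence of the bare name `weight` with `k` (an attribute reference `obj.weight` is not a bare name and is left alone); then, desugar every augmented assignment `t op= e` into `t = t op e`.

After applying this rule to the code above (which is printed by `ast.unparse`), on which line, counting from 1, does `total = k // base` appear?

10

Transformed code:
k = 26
if k > total:
    k = base
for total in k:
    total = total % base
total = 12 // k
k = k * base
k = 3 % 20
emit(total)
total = k // base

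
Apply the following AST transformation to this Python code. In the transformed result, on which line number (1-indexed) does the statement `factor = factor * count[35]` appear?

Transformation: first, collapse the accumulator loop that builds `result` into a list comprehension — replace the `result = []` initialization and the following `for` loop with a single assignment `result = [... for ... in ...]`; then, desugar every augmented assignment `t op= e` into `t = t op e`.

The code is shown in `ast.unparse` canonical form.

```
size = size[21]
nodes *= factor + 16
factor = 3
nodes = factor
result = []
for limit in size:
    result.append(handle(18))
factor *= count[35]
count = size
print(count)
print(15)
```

6

Transformed code:
size = size[21]
nodes = nodes * (factor + 16)
factor = 3
nodes = factor
result = [handle(18) for limit in size]
factor = factor * count[35]
count = size
print(count)
print(15)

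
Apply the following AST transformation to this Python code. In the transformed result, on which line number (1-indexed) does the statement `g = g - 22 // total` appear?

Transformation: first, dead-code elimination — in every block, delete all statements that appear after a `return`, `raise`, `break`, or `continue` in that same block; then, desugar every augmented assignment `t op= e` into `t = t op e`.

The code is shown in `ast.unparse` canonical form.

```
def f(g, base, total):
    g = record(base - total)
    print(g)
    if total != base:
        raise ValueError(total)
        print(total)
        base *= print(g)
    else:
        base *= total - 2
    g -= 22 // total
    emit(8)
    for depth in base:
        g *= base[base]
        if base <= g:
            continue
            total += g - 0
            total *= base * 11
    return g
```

Transformed code:
def f(g, base, total):
    g = record(base - total)
    print(g)
    if total != base:
        raise ValueError(total)
    else:
        base = base * (total - 2)
    g = g - 22 // total
    emit(8)
    for depth in base:
        g = g * base[base]
        if base <= g:
            continue
    return g

8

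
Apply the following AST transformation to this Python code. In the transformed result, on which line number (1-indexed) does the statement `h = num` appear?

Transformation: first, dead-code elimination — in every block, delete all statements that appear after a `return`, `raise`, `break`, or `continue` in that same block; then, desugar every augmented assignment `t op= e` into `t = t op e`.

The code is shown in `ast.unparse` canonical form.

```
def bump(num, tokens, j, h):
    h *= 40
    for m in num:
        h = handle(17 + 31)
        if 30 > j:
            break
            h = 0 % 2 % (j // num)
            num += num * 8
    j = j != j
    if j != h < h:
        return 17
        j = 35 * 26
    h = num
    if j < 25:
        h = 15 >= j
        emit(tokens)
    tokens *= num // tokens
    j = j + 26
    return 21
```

10

Transformed code:
def bump(num, tokens, j, h):
    h = h * 40
    for m in num:
        h = handle(17 + 31)
        if 30 > j:
            break
    j = j != j
    if j != h < h:
        return 17
    h = num
    if j < 25:
        h = 15 >= j
        emit(tokens)
    tokens = tokens * (num // tokens)
    j = j + 26
    return 21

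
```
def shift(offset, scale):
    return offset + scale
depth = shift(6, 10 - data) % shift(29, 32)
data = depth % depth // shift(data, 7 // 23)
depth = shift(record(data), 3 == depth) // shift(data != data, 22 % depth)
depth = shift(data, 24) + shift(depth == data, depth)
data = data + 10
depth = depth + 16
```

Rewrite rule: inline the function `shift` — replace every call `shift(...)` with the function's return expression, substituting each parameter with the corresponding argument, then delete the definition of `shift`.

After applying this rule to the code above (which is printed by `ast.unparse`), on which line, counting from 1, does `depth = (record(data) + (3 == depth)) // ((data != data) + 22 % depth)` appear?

Transformed code:
depth = (6 + (10 - data)) % (29 + 32)
data = depth % depth // (data + 7 // 23)
depth = (record(data) + (3 == depth)) // ((data != data) + 22 % depth)
depth = data + 24 + ((depth == data) + depth)
data = data + 10
depth = depth + 16

3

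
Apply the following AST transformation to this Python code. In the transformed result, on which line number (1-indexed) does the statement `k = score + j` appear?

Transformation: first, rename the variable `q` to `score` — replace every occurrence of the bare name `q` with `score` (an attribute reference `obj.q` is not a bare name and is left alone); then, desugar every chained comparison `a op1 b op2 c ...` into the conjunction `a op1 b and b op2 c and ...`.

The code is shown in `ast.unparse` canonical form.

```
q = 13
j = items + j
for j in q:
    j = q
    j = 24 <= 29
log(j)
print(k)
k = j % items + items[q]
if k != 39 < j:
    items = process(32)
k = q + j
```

11

Transformed code:
score = 13
j = items + j
for j in score:
    j = score
    j = 24 <= 29
log(j)
print(k)
k = j % items + items[score]
if k != 39 and 39 < j:
    items = process(32)
k = score + j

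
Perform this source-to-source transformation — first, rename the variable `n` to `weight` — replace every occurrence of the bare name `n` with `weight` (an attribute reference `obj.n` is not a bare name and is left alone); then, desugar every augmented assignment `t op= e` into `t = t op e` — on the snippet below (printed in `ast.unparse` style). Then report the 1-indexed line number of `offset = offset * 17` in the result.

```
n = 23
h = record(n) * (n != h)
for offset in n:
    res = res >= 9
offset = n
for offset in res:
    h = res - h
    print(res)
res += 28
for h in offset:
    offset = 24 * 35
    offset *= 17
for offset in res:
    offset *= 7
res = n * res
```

12

Transformed code:
weight = 23
h = record(weight) * (weight != h)
for offset in weight:
    res = res >= 9
offset = weight
for offset in res:
    h = res - h
    print(res)
res = res + 28
for h in offset:
    offset = 24 * 35
    offset = offset * 17
for offset in res:
    offset = offset * 7
res = weight * res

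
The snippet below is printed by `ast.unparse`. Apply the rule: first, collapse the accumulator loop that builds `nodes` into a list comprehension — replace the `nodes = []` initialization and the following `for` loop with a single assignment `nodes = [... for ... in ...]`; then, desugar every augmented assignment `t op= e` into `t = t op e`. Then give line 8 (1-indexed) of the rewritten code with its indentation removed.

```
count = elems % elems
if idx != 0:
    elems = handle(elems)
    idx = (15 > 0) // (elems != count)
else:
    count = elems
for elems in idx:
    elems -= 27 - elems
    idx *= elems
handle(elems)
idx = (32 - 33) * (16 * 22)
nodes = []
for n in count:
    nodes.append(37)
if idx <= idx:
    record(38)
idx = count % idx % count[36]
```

Transformed code:
count = elems % elems
if idx != 0:
    elems = handle(elems)
    idx = (15 > 0) // (elems != count)
else:
    count = elems
for elems in idx:
    elems = elems - (27 - elems)
    idx = idx * elems
handle(elems)
idx = (32 - 33) * (16 * 22)
nodes = [37 for n in count]
if idx <= idx:
    record(38)
idx = count % idx % count[36]

elems = elems - (27 - elems)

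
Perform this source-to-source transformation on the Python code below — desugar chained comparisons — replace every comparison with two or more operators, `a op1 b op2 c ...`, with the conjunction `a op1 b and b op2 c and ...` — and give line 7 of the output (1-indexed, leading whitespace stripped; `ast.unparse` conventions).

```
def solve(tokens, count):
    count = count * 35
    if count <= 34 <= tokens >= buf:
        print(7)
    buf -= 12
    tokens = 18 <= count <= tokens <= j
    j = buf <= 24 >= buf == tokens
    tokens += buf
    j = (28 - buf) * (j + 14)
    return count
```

j = buf <= 24 and 24 >= buf and (buf == tokens)

Transformed code:
def solve(tokens, count):
    count = count * 35
    if count <= 34 and 34 <= tokens and (tokens >= buf):
        print(7)
    buf -= 12
    tokens = 18 <= count and count <= tokens and (tokens <= j)
    j = buf <= 24 and 24 >= buf and (buf == tokens)
    tokens += buf
    j = (28 - buf) * (j + 14)
    return count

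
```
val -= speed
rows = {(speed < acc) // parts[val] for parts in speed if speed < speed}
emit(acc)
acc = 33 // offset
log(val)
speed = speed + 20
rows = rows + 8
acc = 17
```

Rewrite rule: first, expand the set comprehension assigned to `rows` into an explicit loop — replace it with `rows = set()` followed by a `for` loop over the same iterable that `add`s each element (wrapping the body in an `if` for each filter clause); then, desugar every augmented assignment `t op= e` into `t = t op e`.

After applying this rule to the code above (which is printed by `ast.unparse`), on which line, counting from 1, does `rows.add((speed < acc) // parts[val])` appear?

5

Transformed code:
val = val - speed
rows = set()
for parts in speed:
    if speed < speed:
        rows.add((speed < acc) // parts[val])
emit(acc)
acc = 33 // offset
log(val)
speed = speed + 20
rows = rows + 8
acc = 17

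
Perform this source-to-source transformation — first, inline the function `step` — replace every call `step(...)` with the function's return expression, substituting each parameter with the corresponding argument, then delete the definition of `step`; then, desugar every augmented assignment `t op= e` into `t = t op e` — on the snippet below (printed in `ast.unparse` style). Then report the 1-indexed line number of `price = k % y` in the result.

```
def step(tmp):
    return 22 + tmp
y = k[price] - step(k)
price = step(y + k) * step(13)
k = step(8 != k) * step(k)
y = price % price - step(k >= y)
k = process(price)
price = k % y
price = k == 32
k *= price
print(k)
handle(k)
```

Transformed code:
y = k[price] - (22 + k)
price = (22 + (y + k)) * (22 + 13)
k = (22 + (8 != k)) * (22 + k)
y = price % price - (22 + (k >= y))
k = process(price)
price = k % y
price = k == 32
k = k * price
print(k)
handle(k)

6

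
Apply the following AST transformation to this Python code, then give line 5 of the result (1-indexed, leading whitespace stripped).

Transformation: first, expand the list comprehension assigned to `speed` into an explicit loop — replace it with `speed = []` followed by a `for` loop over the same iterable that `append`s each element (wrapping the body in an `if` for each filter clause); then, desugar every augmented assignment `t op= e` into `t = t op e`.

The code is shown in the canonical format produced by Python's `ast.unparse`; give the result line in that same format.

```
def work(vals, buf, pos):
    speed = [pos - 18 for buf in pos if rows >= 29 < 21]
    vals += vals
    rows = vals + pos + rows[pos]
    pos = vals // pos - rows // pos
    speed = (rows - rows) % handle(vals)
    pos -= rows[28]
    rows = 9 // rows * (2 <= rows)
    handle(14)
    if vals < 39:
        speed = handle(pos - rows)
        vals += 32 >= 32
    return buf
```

Transformed code:
def work(vals, buf, pos):
    speed = []
    for buf in pos:
        if rows >= 29 < 21:
            speed.append(pos - 18)
    vals = vals + vals
    rows = vals + pos + rows[pos]
    pos = vals // pos - rows // pos
    speed = (rows - rows) % handle(vals)
    pos = pos - rows[28]
    rows = 9 // rows * (2 <= rows)
    handle(14)
    if vals < 39:
        speed = handle(pos - rows)
        vals = vals + (32 >= 32)
    return buf

speed.append(pos - 18)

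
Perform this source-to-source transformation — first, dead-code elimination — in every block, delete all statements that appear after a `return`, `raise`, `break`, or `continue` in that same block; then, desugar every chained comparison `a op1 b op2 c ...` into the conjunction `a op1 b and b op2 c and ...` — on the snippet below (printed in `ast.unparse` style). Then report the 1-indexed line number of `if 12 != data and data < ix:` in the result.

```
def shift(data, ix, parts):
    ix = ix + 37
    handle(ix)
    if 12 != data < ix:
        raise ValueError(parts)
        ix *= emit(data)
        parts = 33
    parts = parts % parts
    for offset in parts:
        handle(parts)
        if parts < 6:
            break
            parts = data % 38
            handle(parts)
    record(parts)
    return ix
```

Transformed code:
def shift(data, ix, parts):
    ix = ix + 37
    handle(ix)
    if 12 != data and data < ix:
        raise ValueError(parts)
    parts = parts % parts
    for offset in parts:
        handle(parts)
        if parts < 6:
            break
    record(parts)
    return ix

4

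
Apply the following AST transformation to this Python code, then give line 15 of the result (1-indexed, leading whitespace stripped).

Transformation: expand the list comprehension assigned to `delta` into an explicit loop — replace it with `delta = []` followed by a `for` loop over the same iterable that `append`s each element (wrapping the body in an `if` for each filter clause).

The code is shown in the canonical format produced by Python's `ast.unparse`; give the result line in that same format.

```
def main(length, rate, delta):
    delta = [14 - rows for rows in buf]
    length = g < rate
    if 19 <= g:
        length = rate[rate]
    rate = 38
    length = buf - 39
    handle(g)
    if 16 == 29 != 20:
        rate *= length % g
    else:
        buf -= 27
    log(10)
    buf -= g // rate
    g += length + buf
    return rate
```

Transformed code:
def main(length, rate, delta):
    delta = []
    for rows in buf:
        delta.append(14 - rows)
    length = g < rate
    if 19 <= g:
        length = rate[rate]
    rate = 38
    length = buf - 39
    handle(g)
    if 16 == 29 != 20:
        rate *= length % g
    else:
        buf -= 27
    log(10)
    buf -= g // rate
    g += length + buf
    return rate

log(10)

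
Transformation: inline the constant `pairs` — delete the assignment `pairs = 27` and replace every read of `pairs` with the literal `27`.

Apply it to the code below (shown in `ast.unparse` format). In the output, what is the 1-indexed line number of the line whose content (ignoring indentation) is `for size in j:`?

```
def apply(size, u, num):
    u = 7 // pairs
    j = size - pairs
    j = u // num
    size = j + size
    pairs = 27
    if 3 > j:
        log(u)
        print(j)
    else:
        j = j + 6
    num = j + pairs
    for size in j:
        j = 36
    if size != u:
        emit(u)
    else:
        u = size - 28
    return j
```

Transformed code:
def apply(size, u, num):
    u = 7 // 27
    j = size - 27
    j = u // num
    size = j + size
    if 3 > j:
        log(u)
        print(j)
    else:
        j = j + 6
    num = j + 27
    for size in j:
        j = 36
    if size != u:
        emit(u)
    else:
        u = size - 28
    return j

12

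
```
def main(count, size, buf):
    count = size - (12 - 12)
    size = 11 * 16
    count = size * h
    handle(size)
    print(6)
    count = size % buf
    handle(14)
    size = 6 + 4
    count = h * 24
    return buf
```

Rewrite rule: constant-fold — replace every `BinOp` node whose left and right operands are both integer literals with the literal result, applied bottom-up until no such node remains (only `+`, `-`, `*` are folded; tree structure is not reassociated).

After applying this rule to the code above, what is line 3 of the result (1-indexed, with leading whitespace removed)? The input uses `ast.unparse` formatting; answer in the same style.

Transformed code:
def main(count, size, buf):
    count = size - 0
    size = 176
    count = size * h
    handle(size)
    print(6)
    count = size % buf
    handle(14)
    size = 10
    count = h * 24
    return buf

size = 176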